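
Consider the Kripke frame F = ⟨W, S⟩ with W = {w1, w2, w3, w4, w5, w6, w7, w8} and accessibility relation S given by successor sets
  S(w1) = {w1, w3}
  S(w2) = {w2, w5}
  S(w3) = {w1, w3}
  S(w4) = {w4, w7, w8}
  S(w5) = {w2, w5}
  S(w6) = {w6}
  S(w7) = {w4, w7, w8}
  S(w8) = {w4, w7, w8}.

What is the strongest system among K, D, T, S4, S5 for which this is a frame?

Serial (axiom D): yes — every world has a successor (e.g. w1 S w1).
Reflexive (axiom T): yes — every world is S-related to itself.
Transitive (axiom 4): yes — every two-step S-path is closed by a direct edge.
Euclidean (axiom 5): yes — any two successors of a common world are S-related.
So F validates K, D, T, S4, S5. The strongest is S5.

S5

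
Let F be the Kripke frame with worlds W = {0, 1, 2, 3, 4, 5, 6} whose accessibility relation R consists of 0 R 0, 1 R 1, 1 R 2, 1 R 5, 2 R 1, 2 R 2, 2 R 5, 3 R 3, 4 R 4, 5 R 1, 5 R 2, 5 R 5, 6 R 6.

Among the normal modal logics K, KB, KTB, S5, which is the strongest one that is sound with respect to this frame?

Symmetric (axiom B): yes — every pair in R has its reverse in R.
Reflexive (axiom T): yes — every world is R-related to itself.
Euclidean (axiom 5): yes — any two successors of a common world are R-related.
So F validates K, KB, KTB, S5. The strongest is S5.

S5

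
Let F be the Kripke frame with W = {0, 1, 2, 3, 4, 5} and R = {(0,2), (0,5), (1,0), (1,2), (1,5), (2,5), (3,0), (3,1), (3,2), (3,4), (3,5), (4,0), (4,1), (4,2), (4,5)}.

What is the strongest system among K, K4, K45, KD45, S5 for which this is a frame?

K4

Transitive (axiom 4): yes — every two-step R-path is closed by a direct edge.
Euclidean (axiom 5): no — 0 R 5 and 0 R 2, but not 5 R 2.
Serial (axiom D): no — 5 has no R-successor.
Reflexive (axiom T): no — 0 is not related to itself.
So F validates K, K4; K45 would additionally require R to be Euclidean. The strongest is K4.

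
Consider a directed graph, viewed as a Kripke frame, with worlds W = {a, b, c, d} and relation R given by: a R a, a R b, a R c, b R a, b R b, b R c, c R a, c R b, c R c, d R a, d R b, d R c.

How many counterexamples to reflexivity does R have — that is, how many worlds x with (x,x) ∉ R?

1

Enumerating: d.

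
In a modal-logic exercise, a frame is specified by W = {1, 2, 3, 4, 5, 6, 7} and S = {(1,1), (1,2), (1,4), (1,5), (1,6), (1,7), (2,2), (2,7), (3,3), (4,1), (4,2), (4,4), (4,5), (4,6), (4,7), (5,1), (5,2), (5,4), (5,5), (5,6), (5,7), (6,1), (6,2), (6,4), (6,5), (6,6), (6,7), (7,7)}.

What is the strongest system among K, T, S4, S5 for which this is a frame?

S4

Reflexive (axiom T): yes — every world is S-related to itself.
Transitive (axiom 4): yes — every two-step S-path is closed by a direct edge.
Euclidean (axiom 5): no — 1 S 2 and 1 S 4, but not 2 S 4.
So F validates K, T, S4; S5 would additionally require S to be Euclidean. The strongest is S4.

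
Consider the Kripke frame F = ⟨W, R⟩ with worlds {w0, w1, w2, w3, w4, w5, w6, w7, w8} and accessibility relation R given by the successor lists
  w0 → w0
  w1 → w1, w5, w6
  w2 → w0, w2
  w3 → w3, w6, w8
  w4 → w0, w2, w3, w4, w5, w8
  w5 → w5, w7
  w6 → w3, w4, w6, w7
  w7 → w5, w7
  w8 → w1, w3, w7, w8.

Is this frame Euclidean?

No

Euclidean: no — w1 R w5 and w1 R w6, but not w5 R w6.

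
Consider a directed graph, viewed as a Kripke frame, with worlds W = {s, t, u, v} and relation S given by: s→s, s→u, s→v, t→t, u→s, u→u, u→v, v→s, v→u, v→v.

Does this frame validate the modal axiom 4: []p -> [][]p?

Yes

The schema 4 characterises exactly the transitive frames.
Transitive: yes — every two-step S-path is closed by a direct edge.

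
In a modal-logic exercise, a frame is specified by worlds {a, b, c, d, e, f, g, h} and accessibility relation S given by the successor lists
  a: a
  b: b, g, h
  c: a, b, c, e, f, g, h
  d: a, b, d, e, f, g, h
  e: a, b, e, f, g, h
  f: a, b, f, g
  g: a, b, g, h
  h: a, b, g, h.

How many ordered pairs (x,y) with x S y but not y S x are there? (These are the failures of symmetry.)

Enumerating: (c,a), (c,b), (c,e), (c,f), (c,g), (c,h), (d,a), (d,b), (d,e), (d,f), (d,g), (d,h), … and 10 more.
Total: 22.

22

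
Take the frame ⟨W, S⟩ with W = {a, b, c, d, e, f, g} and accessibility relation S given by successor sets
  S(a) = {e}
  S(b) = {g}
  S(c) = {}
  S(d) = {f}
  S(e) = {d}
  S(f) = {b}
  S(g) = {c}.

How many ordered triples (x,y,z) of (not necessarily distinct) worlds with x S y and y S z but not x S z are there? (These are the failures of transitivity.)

5

Enumerating: (a,e,d), (b,g,c), (d,f,b), (e,d,f), (f,b,g).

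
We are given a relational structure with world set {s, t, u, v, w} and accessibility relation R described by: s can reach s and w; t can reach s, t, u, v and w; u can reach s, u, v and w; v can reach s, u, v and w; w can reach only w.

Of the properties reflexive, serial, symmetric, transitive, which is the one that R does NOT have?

symmetric

Reflexive: yes — every world is R-related to itself.
Serial: yes — every world has a successor (e.g. s R s).
Symmetric: no — s R w but not w R s.
Transitive: yes — every two-step R-path is closed by a direct edge.
Only symmetric fails.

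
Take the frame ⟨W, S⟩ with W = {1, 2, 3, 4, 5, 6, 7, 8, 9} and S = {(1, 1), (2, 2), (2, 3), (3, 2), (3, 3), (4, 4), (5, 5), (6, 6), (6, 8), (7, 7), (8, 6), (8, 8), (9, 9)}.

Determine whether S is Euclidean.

Yes

Euclidean: yes — any two successors of a common world are S-related.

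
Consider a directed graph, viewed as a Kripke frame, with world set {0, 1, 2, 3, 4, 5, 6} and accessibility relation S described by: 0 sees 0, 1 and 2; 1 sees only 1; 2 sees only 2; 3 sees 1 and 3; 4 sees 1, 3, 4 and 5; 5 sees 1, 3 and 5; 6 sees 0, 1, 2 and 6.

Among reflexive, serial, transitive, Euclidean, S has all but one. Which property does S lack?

Reflexive: yes — every world is S-related to itself.
Serial: yes — every world has a successor (e.g. 0 S 0).
Transitive: yes — every two-step S-path is closed by a direct edge.
Euclidean: no — 0 S 1 and 0 S 2, but not 1 S 2.
Only Euclidean fails.

Euclidean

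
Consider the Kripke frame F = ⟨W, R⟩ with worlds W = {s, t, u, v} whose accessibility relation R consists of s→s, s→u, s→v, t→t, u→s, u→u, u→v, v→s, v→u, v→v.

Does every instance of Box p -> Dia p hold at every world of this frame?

Yes

By correspondence theory, D is valid on a frame iff R is serial.
Serial: yes — every world has a successor (e.g. s R s).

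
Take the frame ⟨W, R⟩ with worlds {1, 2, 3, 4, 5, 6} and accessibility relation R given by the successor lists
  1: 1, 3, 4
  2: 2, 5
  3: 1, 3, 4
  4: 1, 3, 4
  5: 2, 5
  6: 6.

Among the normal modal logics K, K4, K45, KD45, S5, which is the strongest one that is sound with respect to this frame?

S5

Transitive (axiom 4): yes — every two-step R-path is closed by a direct edge.
Euclidean (axiom 5): yes — any two successors of a common world are R-related.
Serial (axiom D): yes — every world has a successor (e.g. 1 R 1).
Reflexive (axiom T): yes — every world is R-related to itself.
So F validates K, K4, K45, KD45, S5. The strongest is S5.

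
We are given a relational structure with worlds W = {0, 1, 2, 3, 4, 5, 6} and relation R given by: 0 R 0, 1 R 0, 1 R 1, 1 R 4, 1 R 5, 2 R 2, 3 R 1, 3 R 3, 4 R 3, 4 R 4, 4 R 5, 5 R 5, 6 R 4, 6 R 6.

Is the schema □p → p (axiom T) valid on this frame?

Yes

By correspondence theory, T is valid on a frame iff R is reflexive.
Reflexive: yes — every world is R-related to itself.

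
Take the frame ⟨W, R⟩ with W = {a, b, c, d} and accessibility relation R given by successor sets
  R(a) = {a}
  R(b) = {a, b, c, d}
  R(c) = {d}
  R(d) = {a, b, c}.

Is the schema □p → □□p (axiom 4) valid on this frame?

The schema 4 characterises exactly the transitive frames.
Transitive: no — c R d and d R a, but not c R a.

No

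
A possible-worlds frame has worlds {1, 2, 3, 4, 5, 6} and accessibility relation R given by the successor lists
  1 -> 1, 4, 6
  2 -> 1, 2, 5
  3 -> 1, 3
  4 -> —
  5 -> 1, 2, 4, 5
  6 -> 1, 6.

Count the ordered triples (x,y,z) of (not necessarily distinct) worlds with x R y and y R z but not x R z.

7

Enumerating: (2,1,4), (2,1,6), (2,5,4), (3,1,4), (3,1,6), (5,1,6), (6,1,4).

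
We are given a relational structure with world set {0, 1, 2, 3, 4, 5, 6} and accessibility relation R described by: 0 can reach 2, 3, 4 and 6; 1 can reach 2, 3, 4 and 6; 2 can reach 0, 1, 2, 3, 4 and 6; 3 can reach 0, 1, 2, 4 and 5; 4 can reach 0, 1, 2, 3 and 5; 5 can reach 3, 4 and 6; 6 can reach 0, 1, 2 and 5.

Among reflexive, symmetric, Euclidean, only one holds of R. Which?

Reflexive: no — 0 is not related to itself.
Symmetric: yes — every pair in R has its reverse in R.
Euclidean: no — 0 R 3 and 0 R 6, but not 3 R 6.
Only symmetric holds.

symmetric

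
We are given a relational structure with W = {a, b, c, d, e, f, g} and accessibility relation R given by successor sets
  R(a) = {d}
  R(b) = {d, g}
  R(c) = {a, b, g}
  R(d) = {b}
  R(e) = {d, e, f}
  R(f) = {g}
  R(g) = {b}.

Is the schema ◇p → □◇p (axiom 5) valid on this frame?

The schema 5 characterises exactly the Euclidean frames.
Euclidean: no — b R d and b R g, but not d R g.

No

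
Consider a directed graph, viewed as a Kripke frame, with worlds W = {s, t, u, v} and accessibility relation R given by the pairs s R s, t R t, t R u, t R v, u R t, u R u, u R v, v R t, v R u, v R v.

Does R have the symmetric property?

Yes

Symmetric: yes — every pair in R has its reverse in R.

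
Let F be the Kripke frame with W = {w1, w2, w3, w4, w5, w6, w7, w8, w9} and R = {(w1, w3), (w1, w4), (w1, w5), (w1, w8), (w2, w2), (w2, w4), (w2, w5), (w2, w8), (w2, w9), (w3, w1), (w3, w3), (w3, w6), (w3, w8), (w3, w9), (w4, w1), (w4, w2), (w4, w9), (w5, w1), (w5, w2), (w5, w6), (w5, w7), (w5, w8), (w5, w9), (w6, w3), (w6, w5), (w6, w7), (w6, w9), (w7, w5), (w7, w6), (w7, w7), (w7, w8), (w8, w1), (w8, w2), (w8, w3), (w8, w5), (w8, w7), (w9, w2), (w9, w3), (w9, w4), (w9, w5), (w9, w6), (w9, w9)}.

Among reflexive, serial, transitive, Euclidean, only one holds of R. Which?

serial

Reflexive: no — w1 is not related to itself.
Serial: yes — every world has a successor (e.g. w1 R w3).
Transitive: no — w1 R w3 and w3 R w6, but not w1 R w6.
Euclidean: no — w1 R w3 and w1 R w4, but not w3 R w4.
Only serial holds.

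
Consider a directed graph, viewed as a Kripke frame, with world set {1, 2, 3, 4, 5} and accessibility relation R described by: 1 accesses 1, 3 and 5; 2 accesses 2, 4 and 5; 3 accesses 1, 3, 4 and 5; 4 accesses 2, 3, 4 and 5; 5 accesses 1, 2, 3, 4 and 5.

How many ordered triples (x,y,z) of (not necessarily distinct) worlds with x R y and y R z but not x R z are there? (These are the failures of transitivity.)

10

Enumerating: (1,3,4), (1,5,2), (1,5,4), (2,4,3), (2,5,1), (2,5,3), (3,4,2), (3,5,2), (4,3,1), (4,5,1).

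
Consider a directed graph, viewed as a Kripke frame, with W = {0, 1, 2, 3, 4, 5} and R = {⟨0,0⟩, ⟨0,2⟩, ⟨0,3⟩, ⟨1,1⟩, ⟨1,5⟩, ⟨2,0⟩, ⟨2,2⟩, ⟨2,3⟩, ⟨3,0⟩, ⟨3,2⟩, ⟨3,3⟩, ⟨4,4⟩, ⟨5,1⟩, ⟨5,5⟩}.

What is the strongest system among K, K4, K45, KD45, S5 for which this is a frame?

Transitive (axiom 4): yes — every two-step R-path is closed by a direct edge.
Euclidean (axiom 5): yes — any two successors of a common world are R-related.
Serial (axiom D): yes — every world has a successor (e.g. 0 R 0).
Reflexive (axiom T): yes — every world is R-related to itself.
So F validates K, K4, K45, KD45, S5. The strongest is S5.

S5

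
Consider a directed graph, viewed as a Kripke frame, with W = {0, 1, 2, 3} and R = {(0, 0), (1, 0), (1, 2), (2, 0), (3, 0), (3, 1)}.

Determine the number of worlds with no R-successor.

R is serial; there are no such worlds.

0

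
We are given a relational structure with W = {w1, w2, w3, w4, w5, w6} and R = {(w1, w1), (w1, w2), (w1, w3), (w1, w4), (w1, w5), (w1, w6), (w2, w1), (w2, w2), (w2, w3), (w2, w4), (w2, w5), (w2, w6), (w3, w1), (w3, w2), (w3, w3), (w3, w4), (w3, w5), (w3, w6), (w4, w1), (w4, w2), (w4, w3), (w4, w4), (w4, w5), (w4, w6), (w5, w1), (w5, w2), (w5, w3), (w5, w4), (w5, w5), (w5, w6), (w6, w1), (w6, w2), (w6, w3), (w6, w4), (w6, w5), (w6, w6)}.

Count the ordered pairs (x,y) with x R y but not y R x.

0

R is symmetric; there are no such tuples.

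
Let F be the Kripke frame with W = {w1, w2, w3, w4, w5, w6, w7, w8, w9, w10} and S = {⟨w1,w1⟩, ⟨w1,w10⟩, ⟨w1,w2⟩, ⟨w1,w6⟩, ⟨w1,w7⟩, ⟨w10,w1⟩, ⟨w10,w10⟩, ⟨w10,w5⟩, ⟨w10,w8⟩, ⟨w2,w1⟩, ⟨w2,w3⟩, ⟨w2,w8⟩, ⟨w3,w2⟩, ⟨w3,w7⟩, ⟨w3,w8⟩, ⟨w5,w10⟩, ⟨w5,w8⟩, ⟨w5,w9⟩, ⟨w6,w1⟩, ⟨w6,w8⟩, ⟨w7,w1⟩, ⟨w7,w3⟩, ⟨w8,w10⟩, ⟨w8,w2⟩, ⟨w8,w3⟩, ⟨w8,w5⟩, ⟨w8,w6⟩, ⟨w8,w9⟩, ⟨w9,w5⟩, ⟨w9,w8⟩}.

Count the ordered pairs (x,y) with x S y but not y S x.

S is symmetric; there are no such tuples.

0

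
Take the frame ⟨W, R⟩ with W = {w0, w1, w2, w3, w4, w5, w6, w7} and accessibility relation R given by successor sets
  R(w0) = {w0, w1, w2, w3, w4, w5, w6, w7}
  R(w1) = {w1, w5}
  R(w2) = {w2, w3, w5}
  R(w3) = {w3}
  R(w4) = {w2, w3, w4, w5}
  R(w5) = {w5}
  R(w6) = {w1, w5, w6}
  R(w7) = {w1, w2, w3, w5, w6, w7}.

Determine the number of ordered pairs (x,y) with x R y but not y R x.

Enumerating: (w0,w1), (w0,w2), (w0,w3), (w0,w4), (w0,w5), (w0,w6), (w0,w7), (w1,w5), (w2,w3), (w2,w5), (w4,w2), (w4,w3), … and 8 more.
Total: 20.

20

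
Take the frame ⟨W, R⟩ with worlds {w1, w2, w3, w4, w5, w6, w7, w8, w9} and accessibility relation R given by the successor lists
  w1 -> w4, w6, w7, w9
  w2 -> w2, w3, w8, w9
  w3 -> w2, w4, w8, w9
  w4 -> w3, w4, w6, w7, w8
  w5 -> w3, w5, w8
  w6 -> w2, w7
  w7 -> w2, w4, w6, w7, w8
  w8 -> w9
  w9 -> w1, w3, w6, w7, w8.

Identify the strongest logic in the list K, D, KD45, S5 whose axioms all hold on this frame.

Serial (axiom D): yes — every world has a successor (e.g. w1 R w4).
Euclidean (axiom 5): no — w1 R w4 and w1 R w9, but not w4 R w9.
Transitive (axiom 4): no — w1 R w4 and w4 R w3, but not w1 R w3.
Reflexive (axiom T): no — w1 is not related to itself.
So F validates K, D; KD45 would additionally require R to be Euclidean and transitive. The strongest is D.

D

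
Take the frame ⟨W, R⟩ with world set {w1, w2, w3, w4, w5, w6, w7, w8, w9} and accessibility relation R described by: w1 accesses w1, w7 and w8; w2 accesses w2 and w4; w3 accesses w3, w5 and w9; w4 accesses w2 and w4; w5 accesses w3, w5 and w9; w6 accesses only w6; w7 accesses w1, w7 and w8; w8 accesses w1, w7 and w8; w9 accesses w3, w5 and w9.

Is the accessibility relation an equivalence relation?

Reflexive: yes — every world is R-related to itself.
Symmetric: yes — every pair in R has its reverse in R.
Transitive: yes — every two-step R-path is closed by a direct edge.
So R is an equivalence relation.

Yes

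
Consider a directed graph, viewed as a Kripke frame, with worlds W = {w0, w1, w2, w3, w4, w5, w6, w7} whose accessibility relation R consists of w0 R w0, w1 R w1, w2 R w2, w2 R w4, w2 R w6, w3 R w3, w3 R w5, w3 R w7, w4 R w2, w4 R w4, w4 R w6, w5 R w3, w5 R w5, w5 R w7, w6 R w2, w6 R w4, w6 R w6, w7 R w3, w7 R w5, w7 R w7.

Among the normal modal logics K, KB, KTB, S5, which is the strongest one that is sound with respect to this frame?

Symmetric (axiom B): yes — every pair in R has its reverse in R.
Reflexive (axiom T): yes — every world is R-related to itself.
Euclidean (axiom 5): yes — any two successors of a common world are R-related.
So F validates K, KB, KTB, S5. The strongest is S5.

S5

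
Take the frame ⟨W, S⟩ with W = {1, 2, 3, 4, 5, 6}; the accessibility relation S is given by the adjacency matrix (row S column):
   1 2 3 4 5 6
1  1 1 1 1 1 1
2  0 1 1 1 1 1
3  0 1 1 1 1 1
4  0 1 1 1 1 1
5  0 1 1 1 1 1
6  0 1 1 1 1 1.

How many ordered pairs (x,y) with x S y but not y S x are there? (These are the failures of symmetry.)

5

Enumerating: (1,2), (1,3), (1,4), (1,5), (1,6).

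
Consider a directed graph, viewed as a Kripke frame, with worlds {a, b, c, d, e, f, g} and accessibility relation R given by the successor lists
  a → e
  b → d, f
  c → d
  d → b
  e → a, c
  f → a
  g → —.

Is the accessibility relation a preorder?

Reflexive: no — a is not related to itself.
Transitive: no — a R e and e R c, but not a R c.
So R is not a preorder.

No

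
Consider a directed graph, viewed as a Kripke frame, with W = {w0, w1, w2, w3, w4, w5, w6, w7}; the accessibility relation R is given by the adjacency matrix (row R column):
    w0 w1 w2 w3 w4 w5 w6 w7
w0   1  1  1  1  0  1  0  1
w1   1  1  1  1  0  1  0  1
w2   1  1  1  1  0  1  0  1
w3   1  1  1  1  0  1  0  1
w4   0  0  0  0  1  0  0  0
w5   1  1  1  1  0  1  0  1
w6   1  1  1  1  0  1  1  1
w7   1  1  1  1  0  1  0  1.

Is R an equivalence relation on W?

Reflexive: yes — every world is R-related to itself.
Symmetric: no — w6 R w0 but not w0 R w6.
Transitive: yes — every two-step R-path is closed by a direct edge.
So R is not an equivalence relation.

No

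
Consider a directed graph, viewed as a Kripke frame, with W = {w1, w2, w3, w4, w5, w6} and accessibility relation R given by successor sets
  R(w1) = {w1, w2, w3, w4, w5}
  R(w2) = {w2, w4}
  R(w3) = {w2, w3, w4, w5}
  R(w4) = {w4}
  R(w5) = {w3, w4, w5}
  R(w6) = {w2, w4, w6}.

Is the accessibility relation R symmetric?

Symmetric: no — w1 R w2 but not w2 R w1.

No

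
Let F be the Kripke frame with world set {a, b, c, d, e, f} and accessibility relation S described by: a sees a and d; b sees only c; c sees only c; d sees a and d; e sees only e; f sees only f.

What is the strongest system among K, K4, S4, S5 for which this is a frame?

Transitive (axiom 4): yes — every two-step S-path is closed by a direct edge.
Reflexive (axiom T): no — b is not related to itself.
Euclidean (axiom 5): yes — any two successors of a common world are S-related.
So F validates K, K4; S4 would additionally require S to be reflexive. The strongest is K4.

K4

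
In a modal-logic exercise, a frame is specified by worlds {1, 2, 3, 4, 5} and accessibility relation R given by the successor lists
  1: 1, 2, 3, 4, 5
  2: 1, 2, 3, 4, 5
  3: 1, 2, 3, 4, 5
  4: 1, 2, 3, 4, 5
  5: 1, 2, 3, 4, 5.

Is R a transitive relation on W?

Yes

Transitive: yes — every two-step R-path is closed by a direct edge.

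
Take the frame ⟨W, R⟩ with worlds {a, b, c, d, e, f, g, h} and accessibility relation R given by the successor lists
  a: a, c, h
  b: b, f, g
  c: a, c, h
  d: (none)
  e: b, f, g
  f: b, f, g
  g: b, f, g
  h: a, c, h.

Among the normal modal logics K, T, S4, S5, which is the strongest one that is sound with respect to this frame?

Reflexive (axiom T): no — d is not related to itself.
Transitive (axiom 4): yes — every two-step R-path is closed by a direct edge.
Euclidean (axiom 5): yes — any two successors of a common world are R-related.
So F validates K; T would additionally require R to be reflexive. The strongest is K.

K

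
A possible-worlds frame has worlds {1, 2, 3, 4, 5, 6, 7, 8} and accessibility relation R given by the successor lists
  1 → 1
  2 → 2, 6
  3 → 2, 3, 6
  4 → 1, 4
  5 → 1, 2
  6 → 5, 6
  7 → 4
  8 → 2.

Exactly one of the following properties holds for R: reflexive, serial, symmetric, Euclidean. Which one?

Reflexive: no — 5 is not related to itself.
Serial: yes — every world has a successor (e.g. 1 R 1).
Symmetric: no — 2 R 6 but not 6 R 2.
Euclidean: no — 3 R 6 and 3 R 2, but not 6 R 2.
Only serial holds.

serial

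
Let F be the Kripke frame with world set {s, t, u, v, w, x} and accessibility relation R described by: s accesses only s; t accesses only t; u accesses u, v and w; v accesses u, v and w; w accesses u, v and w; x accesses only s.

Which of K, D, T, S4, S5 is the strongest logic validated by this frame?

D

Serial (axiom D): yes — every world has a successor (e.g. s R s).
Reflexive (axiom T): no — x is not related to itself.
Transitive (axiom 4): yes — every two-step R-path is closed by a direct edge.
Euclidean (axiom 5): yes — any two successors of a common world are R-related.
So F validates K, D; T would additionally require R to be reflexive. The strongest is D.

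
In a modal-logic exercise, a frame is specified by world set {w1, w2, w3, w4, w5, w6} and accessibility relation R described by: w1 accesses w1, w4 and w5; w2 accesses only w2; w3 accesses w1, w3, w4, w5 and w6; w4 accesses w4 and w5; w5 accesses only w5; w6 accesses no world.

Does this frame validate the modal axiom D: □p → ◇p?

By correspondence theory, D is valid on a frame iff R is serial.
Serial: no — w6 has no R-successor.

No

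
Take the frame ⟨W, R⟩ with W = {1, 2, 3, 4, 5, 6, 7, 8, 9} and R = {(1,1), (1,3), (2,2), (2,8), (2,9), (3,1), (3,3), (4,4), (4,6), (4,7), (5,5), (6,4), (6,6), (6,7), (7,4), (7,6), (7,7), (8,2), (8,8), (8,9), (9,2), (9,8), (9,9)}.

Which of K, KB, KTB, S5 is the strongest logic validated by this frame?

S5

Symmetric (axiom B): yes — every pair in R has its reverse in R.
Reflexive (axiom T): yes — every world is R-related to itself.
Euclidean (axiom 5): yes — any two successors of a common world are R-related.
So F validates K, KB, KTB, S5. The strongest is S5.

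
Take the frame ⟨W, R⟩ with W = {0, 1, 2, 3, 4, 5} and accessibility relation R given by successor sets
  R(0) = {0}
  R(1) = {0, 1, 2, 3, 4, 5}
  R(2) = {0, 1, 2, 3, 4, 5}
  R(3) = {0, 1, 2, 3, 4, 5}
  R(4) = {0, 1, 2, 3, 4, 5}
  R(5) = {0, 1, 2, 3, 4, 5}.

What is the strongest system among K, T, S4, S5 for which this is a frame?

Reflexive (axiom T): yes — every world is R-related to itself.
Transitive (axiom 4): yes — every two-step R-path is closed by a direct edge.
Euclidean (axiom 5): no — 1 R 0 and 1 R 2, but not 0 R 2.
So F validates K, T, S4; S5 would additionally require R to be Euclidean. The strongest is S4.

S4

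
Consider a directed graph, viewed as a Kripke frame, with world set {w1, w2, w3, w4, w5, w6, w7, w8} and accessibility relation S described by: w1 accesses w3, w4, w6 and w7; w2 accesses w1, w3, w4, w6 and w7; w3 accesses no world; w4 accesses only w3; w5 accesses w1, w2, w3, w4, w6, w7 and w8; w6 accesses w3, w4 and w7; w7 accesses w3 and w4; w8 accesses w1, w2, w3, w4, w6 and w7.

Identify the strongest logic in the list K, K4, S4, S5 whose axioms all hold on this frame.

Transitive (axiom 4): yes — every two-step S-path is closed by a direct edge.
Reflexive (axiom T): no — w1 is not related to itself.
Euclidean (axiom 5): no — w1 S w3 and w1 S w4, but not w3 S w4.
So F validates K, K4; S4 would additionally require S to be reflexive. The strongest is K4.

K4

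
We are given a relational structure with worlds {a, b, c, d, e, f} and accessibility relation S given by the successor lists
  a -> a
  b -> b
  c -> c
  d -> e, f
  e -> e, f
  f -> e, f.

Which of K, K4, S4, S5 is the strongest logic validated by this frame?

Transitive (axiom 4): yes — every two-step S-path is closed by a direct edge.
Reflexive (axiom T): no — d is not related to itself.
Euclidean (axiom 5): yes — any two successors of a common world are S-related.
So F validates K, K4; S4 would additionally require S to be reflexive. The strongest is K4.

K4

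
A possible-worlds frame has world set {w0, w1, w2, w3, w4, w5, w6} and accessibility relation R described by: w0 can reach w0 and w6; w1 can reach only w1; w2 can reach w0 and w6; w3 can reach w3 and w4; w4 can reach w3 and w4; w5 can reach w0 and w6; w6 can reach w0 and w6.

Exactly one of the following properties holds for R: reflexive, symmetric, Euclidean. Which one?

Reflexive: no — w2 is not related to itself.
Symmetric: no — w2 R w0 but not w0 R w2.
Euclidean: yes — any two successors of a common world are R-related.
Only Euclidean holds.

Euclidean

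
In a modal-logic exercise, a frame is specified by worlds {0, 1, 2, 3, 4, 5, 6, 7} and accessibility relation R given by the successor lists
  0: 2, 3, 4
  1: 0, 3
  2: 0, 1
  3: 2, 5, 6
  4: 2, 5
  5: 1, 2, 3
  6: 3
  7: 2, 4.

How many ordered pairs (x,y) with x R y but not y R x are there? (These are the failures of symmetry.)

12

Enumerating: (0,3), (0,4), (1,0), (1,3), (2,1), (3,2), (4,2), (4,5), (5,1), (5,2), (7,2), (7,4).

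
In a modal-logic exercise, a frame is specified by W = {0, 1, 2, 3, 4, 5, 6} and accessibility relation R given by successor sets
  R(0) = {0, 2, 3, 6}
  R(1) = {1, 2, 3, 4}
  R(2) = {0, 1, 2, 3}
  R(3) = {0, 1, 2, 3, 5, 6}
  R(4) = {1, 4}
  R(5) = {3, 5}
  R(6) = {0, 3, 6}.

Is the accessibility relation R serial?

Serial: yes — every world has a successor (e.g. 0 R 0).

Yes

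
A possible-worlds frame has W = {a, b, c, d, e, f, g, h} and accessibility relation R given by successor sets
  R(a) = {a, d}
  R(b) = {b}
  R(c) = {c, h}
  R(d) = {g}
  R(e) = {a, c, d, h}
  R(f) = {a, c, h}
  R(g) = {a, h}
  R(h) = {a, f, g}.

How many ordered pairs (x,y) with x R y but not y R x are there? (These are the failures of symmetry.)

11

Enumerating: (a,d), (c,h), (d,g), (e,a), (e,c), (e,d), (e,h), (f,a), (f,c), (g,a), (h,a).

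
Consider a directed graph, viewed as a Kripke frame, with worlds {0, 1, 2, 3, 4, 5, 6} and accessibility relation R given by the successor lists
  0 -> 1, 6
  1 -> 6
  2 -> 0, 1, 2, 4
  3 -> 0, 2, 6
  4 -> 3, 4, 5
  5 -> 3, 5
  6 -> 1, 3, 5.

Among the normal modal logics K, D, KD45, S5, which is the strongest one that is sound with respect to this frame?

Serial (axiom D): yes — every world has a successor (e.g. 0 R 1).
Euclidean (axiom 5): no — 2 R 0 and 2 R 4, but not 0 R 4.
Transitive (axiom 4): no — 0 R 6 and 6 R 3, but not 0 R 3.
Reflexive (axiom T): no — 0 is not related to itself.
So F validates K, D; KD45 would additionally require R to be Euclidean and transitive. The strongest is D.

D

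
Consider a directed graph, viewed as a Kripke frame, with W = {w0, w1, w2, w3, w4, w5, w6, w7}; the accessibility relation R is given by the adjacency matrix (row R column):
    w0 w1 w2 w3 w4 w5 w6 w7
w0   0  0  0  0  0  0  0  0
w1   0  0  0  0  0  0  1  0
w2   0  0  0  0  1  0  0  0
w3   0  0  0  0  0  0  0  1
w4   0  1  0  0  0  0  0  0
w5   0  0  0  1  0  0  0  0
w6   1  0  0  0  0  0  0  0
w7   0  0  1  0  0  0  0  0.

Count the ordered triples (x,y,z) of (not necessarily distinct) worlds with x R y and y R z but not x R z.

Enumerating: (w1,w6,w0), (w2,w4,w1), (w3,w7,w2), (w4,w1,w6), (w5,w3,w7), (w7,w2,w4).

6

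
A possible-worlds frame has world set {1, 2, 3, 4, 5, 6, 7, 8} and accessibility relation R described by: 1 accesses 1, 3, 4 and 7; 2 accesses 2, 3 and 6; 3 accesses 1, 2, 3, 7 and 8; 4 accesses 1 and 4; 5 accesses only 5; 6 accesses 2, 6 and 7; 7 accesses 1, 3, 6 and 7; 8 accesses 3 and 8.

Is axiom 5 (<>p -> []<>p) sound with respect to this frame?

No

Axiom 5 corresponds to the accessibility relation being Euclidean.
Euclidean: no — 1 R 3 and 1 R 4, but not 3 R 4.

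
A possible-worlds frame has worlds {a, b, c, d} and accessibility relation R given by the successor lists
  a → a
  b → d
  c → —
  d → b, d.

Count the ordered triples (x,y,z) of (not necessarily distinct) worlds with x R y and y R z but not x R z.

Enumerating: (b,d,b).

1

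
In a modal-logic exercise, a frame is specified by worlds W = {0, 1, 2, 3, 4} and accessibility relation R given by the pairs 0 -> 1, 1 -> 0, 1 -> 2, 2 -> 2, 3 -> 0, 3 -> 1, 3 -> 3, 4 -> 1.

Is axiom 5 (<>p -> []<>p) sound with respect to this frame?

By correspondence theory, 5 is valid on a frame iff R is Euclidean.
Euclidean: no — 1 R 0 and 1 R 2, but not 0 R 2.

No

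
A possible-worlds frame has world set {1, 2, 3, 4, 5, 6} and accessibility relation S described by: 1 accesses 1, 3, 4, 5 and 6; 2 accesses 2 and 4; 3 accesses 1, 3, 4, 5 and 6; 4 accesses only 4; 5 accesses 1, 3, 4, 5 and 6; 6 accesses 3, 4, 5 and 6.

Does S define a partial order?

No

Reflexive: yes — every world is S-related to itself.
Transitive: no — 6 S 3 and 3 S 1, but not 6 S 1.
Antisymmetric: no — 1 S 3 and 3 S 1 with 1 ≠ 3.
So S is not a partial order.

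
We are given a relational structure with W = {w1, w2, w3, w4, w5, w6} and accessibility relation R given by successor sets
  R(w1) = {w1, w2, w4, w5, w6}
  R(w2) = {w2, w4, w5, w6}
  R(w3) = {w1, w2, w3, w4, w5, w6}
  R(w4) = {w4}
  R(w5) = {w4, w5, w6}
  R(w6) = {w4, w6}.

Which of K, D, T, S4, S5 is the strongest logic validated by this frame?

S4

Serial (axiom D): yes — every world has a successor (e.g. w1 R w1).
Reflexive (axiom T): yes — every world is R-related to itself.
Transitive (axiom 4): yes — every two-step R-path is closed by a direct edge.
Euclidean (axiom 5): no — w1 R w4 and w1 R w2, but not w4 R w2.
So F validates K, D, T, S4; S5 would additionally require R to be Euclidean. The strongest is S4.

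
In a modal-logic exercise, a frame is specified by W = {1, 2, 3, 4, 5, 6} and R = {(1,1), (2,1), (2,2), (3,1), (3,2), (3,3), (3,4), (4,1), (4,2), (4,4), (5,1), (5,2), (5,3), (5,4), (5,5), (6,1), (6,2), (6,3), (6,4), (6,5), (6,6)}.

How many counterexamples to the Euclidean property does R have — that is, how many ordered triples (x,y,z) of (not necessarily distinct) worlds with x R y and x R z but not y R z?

Enumerating: (2,1,2), (3,1,2), (3,1,3), (3,1,4), (3,2,3), (3,2,4), (3,4,3), (4,1,2), (4,1,4), (4,2,4), (5,1,2), (5,1,3), … and 23 more.
Total: 35.

35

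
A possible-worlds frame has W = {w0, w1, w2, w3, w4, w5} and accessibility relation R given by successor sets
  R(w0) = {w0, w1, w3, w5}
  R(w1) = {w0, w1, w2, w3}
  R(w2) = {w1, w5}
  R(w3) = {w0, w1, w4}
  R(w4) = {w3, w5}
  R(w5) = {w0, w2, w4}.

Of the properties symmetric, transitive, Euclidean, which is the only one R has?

Symmetric: yes — every pair in R has its reverse in R.
Transitive: no — w0 R w1 and w1 R w2, but not w0 R w2.
Euclidean: no — w0 R w1 and w0 R w5, but not w1 R w5.
Only symmetric holds.

symmetric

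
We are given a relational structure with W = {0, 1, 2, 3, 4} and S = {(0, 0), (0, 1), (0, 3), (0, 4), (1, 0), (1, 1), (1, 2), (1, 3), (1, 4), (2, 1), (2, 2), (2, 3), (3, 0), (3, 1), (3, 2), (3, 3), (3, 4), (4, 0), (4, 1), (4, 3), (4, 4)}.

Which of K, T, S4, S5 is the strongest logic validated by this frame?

Reflexive (axiom T): yes — every world is S-related to itself.
Transitive (axiom 4): no — 0 S 1 and 1 S 2, but not 0 S 2.
Euclidean (axiom 5): no — 1 S 0 and 1 S 2, but not 0 S 2.
So F validates K, T; S4 would additionally require S to be transitive. The strongest is T.

T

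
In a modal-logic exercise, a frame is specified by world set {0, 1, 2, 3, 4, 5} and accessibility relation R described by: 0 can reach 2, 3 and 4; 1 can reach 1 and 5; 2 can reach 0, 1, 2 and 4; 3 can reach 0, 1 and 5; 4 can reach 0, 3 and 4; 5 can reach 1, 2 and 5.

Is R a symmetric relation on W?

Symmetric: no — 2 R 1 but not 1 R 2.

No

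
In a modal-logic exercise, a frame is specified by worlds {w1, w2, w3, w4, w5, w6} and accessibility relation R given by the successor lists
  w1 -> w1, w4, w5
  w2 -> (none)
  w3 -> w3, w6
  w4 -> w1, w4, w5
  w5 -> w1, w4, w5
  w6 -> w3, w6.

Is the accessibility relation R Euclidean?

Yes

Euclidean: yes — any two successors of a common world are R-related.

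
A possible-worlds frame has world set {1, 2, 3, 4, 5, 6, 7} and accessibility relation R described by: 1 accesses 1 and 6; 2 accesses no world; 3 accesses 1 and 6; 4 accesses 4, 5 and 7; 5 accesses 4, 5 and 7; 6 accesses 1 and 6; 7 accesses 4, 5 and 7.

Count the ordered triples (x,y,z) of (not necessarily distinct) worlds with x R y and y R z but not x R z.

R is transitive; there are no such tuples.

0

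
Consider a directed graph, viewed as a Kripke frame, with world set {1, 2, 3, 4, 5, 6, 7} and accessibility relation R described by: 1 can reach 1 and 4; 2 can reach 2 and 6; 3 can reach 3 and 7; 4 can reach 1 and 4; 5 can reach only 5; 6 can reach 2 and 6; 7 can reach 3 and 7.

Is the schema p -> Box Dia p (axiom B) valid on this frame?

Yes

The schema B characterises exactly the symmetric frames.
Symmetric: yes — every pair in R has its reverse in R.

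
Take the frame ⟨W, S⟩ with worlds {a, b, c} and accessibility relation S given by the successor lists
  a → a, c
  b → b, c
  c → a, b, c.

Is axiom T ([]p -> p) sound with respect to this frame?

The schema T characterises exactly the reflexive frames.
Reflexive: yes — every world is S-related to itself.

Yes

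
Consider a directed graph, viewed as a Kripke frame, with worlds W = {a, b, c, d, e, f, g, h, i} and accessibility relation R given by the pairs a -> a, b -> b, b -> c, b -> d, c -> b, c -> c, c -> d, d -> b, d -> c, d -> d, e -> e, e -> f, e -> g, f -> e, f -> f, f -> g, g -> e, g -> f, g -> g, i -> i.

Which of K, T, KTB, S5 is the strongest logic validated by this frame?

K

Reflexive (axiom T): no — h is not related to itself.
Symmetric (axiom B): yes — every pair in R has its reverse in R.
Euclidean (axiom 5): yes — any two successors of a common world are R-related.
So F validates K; T would additionally require R to be reflexive. The strongest is K.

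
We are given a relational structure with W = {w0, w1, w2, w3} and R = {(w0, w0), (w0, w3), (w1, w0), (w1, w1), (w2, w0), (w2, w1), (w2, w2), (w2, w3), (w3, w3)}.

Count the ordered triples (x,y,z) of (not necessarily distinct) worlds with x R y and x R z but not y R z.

Enumerating: (w0,w3,w0), (w1,w0,w1), (w2,w0,w1), (w2,w0,w2), (w2,w1,w2), (w2,w1,w3), (w2,w3,w0), (w2,w3,w1), (w2,w3,w2).

9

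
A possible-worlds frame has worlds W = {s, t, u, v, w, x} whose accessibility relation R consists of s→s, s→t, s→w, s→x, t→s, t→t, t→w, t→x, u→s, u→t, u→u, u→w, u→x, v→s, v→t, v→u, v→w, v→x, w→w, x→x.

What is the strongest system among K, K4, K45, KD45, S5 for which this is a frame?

Transitive (axiom 4): yes — every two-step R-path is closed by a direct edge.
Euclidean (axiom 5): no — s R w and s R t, but not w R t.
Serial (axiom D): yes — every world has a successor (e.g. s R s).
Reflexive (axiom T): no — v is not related to itself.
So F validates K, K4; K45 would additionally require R to be Euclidean. The strongest is K4.

K4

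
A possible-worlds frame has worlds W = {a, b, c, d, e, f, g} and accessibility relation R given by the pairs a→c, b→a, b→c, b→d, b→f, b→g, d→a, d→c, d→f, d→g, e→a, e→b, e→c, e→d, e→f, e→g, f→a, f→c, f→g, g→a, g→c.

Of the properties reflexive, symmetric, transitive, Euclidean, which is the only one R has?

Reflexive: no — a is not related to itself.
Symmetric: no — a R c but not c R a.
Transitive: yes — every two-step R-path is closed by a direct edge.
Euclidean: no — b R a and b R d, but not a R d.
Only transitive holds.

transitive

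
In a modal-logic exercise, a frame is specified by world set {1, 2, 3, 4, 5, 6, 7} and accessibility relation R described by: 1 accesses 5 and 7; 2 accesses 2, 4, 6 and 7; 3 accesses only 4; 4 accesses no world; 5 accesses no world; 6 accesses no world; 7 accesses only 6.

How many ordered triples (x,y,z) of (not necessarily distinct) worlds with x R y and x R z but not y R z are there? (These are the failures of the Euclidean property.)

Enumerating: (1,5,5), (1,5,7), (1,7,5), (1,7,7), (2,4,2), (2,4,4), (2,4,6), (2,4,7), (2,6,2), (2,6,4), (2,6,6), (2,6,7), (2,7,2), (2,7,4), (2,7,7), (3,4,4), (7,6,6).

17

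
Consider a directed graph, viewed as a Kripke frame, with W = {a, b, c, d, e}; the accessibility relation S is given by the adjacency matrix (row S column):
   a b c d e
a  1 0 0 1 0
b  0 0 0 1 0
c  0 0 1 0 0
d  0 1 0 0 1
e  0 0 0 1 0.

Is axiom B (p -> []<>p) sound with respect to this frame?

No

The schema B characterises exactly the symmetric frames.
Symmetric: no — a S d but not d S a.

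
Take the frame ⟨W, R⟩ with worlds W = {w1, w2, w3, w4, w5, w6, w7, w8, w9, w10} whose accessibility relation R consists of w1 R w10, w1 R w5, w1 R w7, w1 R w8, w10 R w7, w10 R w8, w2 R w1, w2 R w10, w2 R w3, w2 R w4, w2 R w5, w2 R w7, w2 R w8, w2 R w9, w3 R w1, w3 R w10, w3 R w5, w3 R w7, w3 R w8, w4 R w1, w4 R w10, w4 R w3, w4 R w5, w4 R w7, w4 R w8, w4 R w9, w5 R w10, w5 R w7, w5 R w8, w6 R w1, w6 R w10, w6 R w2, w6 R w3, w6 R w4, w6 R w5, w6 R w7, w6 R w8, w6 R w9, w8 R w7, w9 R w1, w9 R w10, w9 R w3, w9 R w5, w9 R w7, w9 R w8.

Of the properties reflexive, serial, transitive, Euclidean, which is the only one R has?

Reflexive: no — w1 is not related to itself.
Serial: no — w7 has no R-successor.
Transitive: yes — every two-step R-path is closed by a direct edge.
Euclidean: no — w1 R w10 and w1 R w5, but not w10 R w5.
Only transitive holds.

transitive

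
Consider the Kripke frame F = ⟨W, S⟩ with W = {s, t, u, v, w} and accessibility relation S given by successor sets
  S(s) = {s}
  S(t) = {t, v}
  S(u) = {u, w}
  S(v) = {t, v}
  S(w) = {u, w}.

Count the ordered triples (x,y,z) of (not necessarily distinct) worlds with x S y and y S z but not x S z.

S is transitive; there are no such tuples.

0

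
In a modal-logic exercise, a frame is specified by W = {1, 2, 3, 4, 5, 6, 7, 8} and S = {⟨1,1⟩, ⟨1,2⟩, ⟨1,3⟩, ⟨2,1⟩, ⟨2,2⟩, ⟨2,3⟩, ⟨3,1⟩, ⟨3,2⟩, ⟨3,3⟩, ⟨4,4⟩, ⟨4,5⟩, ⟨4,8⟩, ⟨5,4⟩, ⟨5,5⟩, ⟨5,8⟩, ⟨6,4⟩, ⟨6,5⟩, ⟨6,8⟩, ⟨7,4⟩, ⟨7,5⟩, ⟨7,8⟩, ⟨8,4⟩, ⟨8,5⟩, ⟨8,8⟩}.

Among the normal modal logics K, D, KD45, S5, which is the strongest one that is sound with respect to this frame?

KD45

Serial (axiom D): yes — every world has a successor (e.g. 1 S 1).
Euclidean (axiom 5): yes — any two successors of a common world are S-related.
Transitive (axiom 4): yes — every two-step S-path is closed by a direct edge.
Reflexive (axiom T): no — 6 is not related to itself.
So F validates K, D, KD45; S5 would additionally require S to be reflexive. The strongest is KD45.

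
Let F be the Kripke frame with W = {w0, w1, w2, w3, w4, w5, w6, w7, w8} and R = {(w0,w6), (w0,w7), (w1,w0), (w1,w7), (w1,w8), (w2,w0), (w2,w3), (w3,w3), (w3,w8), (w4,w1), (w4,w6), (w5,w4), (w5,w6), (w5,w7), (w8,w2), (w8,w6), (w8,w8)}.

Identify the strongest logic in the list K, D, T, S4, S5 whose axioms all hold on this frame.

Serial (axiom D): no — w6 has no R-successor.
Reflexive (axiom T): no — w0 is not related to itself.
Transitive (axiom 4): no — w1 R w0 and w0 R w6, but not w1 R w6.
Euclidean (axiom 5): no — w0 R w6 and w0 R w7, but not w6 R w7.
So F validates K; D would additionally require R to be serial. The strongest is K.

K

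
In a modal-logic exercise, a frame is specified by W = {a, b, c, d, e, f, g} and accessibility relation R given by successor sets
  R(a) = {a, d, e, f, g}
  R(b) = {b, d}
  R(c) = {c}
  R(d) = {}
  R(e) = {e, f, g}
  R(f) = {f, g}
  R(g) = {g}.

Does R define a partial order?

Reflexive: no — d is not related to itself.
Transitive: yes — every two-step R-path is closed by a direct edge.
Antisymmetric: yes — no distinct pair is related both ways.
So R is not a partial order.

No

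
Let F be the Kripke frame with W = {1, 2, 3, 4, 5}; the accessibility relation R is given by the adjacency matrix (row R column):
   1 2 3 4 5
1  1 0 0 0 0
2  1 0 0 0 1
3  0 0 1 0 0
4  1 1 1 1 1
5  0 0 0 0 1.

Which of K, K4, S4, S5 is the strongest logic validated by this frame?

Transitive (axiom 4): yes — every two-step R-path is closed by a direct edge.
Reflexive (axiom T): no — 2 is not related to itself.
Euclidean (axiom 5): no — 2 R 1 and 2 R 5, but not 1 R 5.
So F validates K, K4; S4 would additionally require R to be reflexive. The strongest is K4.

K4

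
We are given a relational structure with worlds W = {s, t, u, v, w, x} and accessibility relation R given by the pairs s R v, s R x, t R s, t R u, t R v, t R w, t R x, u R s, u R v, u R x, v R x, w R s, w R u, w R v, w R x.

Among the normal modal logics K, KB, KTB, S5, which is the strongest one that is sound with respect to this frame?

Symmetric (axiom B): no — s R v but not v R s.
Reflexive (axiom T): no — s is not related to itself.
Euclidean (axiom 5): no — s R x and s R v, but not x R v.
So F validates K; KB would additionally require R to be symmetric. The strongest is K.

K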